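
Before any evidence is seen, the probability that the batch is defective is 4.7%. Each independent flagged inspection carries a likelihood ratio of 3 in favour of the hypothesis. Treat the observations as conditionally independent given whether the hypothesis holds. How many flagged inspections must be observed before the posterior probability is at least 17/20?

5

Prior odds = 0.047/0.953 = 47/953.
Likelihood ratio per flagged inspection = 3.
Target posterior odds = 0.85/0.15 = 17/3.
Need (47/953) × 3ⁿ ≥ 17/3, i.e. 3ⁿ ≥ 16201/141.
3⁴ = 81 falls short of 16201/141 but 3⁵ = 243 reaches it, so n = 5.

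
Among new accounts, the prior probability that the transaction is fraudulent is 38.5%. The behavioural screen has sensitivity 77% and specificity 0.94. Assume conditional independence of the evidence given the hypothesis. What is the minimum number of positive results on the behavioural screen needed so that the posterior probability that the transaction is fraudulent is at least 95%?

Prior odds: 0.385 ÷ 0.615 = 77/123.
False-positive rate = 1 − 0.94 = 0.06; likelihood ratio of a positive = 0.77/0.06 = 77/6.
Target posterior odds = 0.95/0.05 = 19.
Require (77/6)ⁿ ≥ 19 ÷ (77/123) = 2337/77.
(77/6)¹ = 77/6 falls short of 2337/77 but (77/6)² = 5929/36 reaches it, so n = 2.

2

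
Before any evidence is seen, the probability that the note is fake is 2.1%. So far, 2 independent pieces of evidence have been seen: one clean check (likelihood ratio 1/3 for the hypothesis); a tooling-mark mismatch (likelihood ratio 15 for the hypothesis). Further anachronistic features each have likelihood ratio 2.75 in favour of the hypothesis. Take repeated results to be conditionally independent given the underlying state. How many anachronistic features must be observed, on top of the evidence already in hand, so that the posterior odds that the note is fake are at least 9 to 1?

5

Prior odds = 0.021/0.979 = 21/979.
Combined Bayes factor of the evidence already in hand = (1/3) × 15 = 5.
Odds after that evidence = (21/979) × 5 = 105/979.
Target odds = 9.
Need 2.75ⁿ ≥ 9 ÷ (105/979) = 2937/35.
2.75⁴ = 57.19140625 falls short of 2937/35 but 2.75⁵ = 161051/1024 reaches it, so n = 5.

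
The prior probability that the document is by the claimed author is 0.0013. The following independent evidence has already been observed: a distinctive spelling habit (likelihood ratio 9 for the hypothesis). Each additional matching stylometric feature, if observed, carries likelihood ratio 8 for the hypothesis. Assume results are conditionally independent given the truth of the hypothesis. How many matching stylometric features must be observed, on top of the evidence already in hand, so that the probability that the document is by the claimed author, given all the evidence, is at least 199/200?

5

Prior odds = 0.0013/0.9987 = 13/9987.
Bayes factor of the evidence already in hand = 9.
Odds after that evidence = (13/9987) × 9 = 39/3329.
Target odds = 0.995/0.005 = 199.
Need 8ⁿ ≥ 199 ÷ (39/3329) = 662471/39.
8⁴ = 4096 falls short of 662471/39 but 8⁵ = 32768 reaches it, so n = 5.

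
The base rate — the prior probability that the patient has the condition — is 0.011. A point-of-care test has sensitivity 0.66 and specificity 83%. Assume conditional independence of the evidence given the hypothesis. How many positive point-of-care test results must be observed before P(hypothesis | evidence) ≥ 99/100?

Prior odds = 0.011/0.989 = 11/989.
False-positive rate = 1 − 0.83 = 0.17; likelihood ratio of a positive = 0.66/0.17 = 66/17.
Target posterior odds = 0.99/0.01 = 99.
Require (66/17)ⁿ ≥ 99 ÷ (11/989) = 8901.
(66/17)⁶ ≈3424.29 falls short of 8901 but (66/17)⁷ ≈13294.3 reaches it, so n = 7.

7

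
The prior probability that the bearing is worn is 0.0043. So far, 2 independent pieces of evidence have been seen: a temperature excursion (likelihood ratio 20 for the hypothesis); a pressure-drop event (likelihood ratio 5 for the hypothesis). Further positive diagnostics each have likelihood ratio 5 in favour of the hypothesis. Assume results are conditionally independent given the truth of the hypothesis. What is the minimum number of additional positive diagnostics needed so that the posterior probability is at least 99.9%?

5

Prior odds = 0.0043/0.9957 = 43/9957.
Combined Bayes factor of the evidence already in hand = 20 × 5 = 100.
Odds after that evidence = (43/9957) × 100 = 4300/9957.
Target odds = 0.999/0.001 = 999.
Need 5ⁿ ≥ 999 ÷ (4300/9957) = 9947043/4300.
5⁴ = 625 falls short of 9947043/4300 but 5⁵ = 3125 reaches it, so n = 5.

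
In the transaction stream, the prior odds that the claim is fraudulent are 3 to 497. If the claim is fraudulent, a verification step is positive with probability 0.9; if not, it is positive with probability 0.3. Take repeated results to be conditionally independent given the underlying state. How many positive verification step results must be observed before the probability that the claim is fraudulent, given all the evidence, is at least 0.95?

8

Prior odds = 3/497.
Likelihood ratio of a positive = 0.9/0.3 = 3.
Target odds: 0.95 ÷ 0.05 = 19.
Need (3/497) × 3ⁿ ≥ 19, i.e. 3ⁿ ≥ 9443/3.
3⁷ = 2187 falls short of 9443/3 but 3⁸ = 6561 reaches it, so n = 8.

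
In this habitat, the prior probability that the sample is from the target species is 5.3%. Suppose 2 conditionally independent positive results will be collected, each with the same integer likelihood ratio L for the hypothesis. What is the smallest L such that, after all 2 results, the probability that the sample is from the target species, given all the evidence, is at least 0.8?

Prior odds = 0.053/0.947 = 53/947.
Target odds = 0.8/0.2 = 4.
Need L² ≥ 4 ÷ (53/947) = 3788/53.
8² = 64 < 3788/53 ≤ 81 = 9², so L = 9.

9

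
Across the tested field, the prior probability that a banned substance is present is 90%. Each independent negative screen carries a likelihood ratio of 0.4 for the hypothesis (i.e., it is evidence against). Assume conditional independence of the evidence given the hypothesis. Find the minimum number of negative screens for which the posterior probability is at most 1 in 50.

Prior odds: 0.9 ÷ 0.1 = 9.
Likelihood ratio per negative screen = 0.4.
Target odds: 0.02 ÷ 0.98 = 1/49.
Require 0.4ⁿ ≤ 1/49 ÷ 9 = 1/441.
0.4⁶ = 64/15625 is still above 1/441 but 0.4⁷ = 128/78125 is at or below it, so n = 7.

7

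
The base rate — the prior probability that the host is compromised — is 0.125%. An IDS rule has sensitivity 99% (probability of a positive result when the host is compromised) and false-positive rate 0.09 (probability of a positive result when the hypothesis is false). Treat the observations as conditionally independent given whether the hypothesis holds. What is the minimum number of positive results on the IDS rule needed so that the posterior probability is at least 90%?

4

Prior odds: 0.00125 ÷ 0.99875 = 1/799.
Likelihood ratio of a positive result = 0.99/0.09 = 11.
Target posterior odds = 0.9/0.1 = 9.
Need (1/799) × 11ⁿ ≥ 9, i.e. 11ⁿ ≥ 7191.
11³ = 1331 falls short of 7191 but 11⁴ = 14641 reaches it, so n = 4.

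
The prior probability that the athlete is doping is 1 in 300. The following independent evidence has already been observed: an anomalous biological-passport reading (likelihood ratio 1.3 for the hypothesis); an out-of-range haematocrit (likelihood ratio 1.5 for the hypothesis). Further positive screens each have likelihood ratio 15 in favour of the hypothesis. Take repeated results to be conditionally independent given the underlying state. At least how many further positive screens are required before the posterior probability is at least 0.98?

Prior odds = (1/300)/(299/300) = 1/299.
Combined Bayes factor of the evidence already in hand = 1.3 × 1.5 = 1.95.
Odds after that evidence = (1/299) × 1.95 = 3/460.
Target odds = 0.98/0.02 = 49.
Need 15ⁿ ≥ 49 ÷ (3/460) = 22540/3.
15³ = 3375 falls short of 22540/3 but 15⁴ = 50625 reaches it, so n = 4.

4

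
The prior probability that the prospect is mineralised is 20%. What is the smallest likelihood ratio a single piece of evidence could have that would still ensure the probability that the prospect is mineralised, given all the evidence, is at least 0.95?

76

Prior odds = 0.2/0.8 = 0.25.
Target odds = 0.95/0.05 = 19.
Required Bayes factor = 19 ÷ 0.25 = 76.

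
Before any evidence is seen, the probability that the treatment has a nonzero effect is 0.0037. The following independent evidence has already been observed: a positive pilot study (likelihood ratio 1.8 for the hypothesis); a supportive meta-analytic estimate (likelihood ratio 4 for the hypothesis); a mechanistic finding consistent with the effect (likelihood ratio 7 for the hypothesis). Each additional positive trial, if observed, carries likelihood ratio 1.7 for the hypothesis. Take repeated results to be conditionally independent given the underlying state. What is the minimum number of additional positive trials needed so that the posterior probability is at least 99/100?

12

Prior odds = 0.0037/0.9963 = 37/9963.
Combined Bayes factor of the evidence already in hand = 1.8 × 4 × 7 = 50.4.
Odds after that evidence = (37/9963) × 50.4 = 1036/5535.
Target odds = 0.99/0.01 = 99.
Need 1.7ⁿ ≥ 99 ÷ (1036/5535) = 547965/1036.
1.7¹¹ ≈342.719 falls short of 547965/1036 but 1.7¹² ≈582.622 reaches it, so n = 12.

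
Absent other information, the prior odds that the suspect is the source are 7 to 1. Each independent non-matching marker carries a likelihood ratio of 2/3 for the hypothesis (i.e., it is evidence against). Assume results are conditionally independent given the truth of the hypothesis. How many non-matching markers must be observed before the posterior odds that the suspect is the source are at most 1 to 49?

Prior odds = 7.
Likelihood ratio per non-matching marker = 2/3.
Target odds = 1/49.
Require (2/3)ⁿ ≤ 1/49 ÷ 7 = 1/343.
(2/3)¹⁴ = 16384/4782969 is still above 1/343 but (2/3)¹⁵ = 32768/14348907 is at or below it, so n = 15.

15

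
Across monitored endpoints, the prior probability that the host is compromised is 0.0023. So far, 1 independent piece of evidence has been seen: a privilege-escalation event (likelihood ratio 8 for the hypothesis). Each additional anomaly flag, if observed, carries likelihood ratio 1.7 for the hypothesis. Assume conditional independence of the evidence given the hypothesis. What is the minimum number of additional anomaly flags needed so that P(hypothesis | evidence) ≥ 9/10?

12

Prior odds = 0.0023/0.9977 = 23/9977.
Bayes factor of the evidence already in hand = 8.
Odds after that evidence = (23/9977) × 8 = 184/9977.
Target odds = 0.9/0.1 = 9.
Need 1.7ⁿ ≥ 9 ÷ (184/9977) = 89793/184.
1.7¹¹ ≈342.719 falls short of 89793/184 but 1.7¹² ≈582.622 reaches it, so n = 12.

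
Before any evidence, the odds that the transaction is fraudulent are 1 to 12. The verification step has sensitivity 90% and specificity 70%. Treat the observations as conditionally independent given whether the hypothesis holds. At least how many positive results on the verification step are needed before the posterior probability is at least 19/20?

Prior odds = 1/12.
False-positive rate = 1 − 0.7 = 0.3; likelihood ratio of a positive = 0.9/0.3 = 3.
Target odds: 0.95 ÷ 0.05 = 19.
Require 3ⁿ ≥ 19 ÷ (1/12) = 228.
3⁴ = 81 falls short of 228 but 3⁵ = 243 reaches it, so n = 5.

5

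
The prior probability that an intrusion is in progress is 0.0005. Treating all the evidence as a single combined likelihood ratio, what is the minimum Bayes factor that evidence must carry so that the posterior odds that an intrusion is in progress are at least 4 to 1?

Prior odds = 0.0005/0.9995 = 1/1999.
Target odds = 4.
Required Bayes factor = 4 ÷ (1/1999) = 7996.

7996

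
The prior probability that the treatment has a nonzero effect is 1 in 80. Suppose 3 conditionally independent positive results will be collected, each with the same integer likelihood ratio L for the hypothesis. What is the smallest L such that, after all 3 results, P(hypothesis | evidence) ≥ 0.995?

Prior odds = 0.0125/0.9875 = 1/79.
Target odds = 0.995/0.005 = 199.
Need L³ ≥ 199 ÷ (1/79) = 15721.
25³ = 15625 < 15721 ≤ 17576 = 26³, so L = 26.

26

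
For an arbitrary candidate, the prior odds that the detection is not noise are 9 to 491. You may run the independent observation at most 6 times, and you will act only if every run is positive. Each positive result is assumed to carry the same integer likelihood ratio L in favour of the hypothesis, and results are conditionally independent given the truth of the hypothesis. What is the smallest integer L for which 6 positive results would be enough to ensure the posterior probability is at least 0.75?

Prior odds = 9/491.
Target odds = 0.75/0.25 = 3.
Need L⁶ ≥ 3 ÷ (9/491) = 491/3.
2⁶ = 64 < 491/3 ≤ 729 = 3⁶, so L = 3.

3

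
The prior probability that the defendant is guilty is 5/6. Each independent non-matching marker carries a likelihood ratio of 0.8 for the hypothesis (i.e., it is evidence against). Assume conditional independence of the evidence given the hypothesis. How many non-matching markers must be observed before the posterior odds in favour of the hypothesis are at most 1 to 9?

18

Prior odds = (5/6)/(1/6) = 5.
Likelihood ratio per non-matching marker = 0.8.
Target odds = 1/9.
Need 5 × 0.8ⁿ ≤ 1/9, i.e. 0.8ⁿ ≤ 1/45.
0.8¹⁷ ≈0.022518 is still above 1/45 but 0.8¹⁸ ≈0.0180144 is at or below it, so n = 18.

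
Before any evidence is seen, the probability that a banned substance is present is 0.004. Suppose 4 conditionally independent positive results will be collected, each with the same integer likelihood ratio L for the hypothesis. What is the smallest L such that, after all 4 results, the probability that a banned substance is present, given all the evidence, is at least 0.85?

7

Prior odds = 0.004/0.996 = 1/249.
Target odds = 0.85/0.15 = 17/3.
Need L⁴ ≥ 17/3 ÷ (1/249) = 1411.
6⁴ = 1296 < 1411 ≤ 2401 = 7⁴, so L = 7.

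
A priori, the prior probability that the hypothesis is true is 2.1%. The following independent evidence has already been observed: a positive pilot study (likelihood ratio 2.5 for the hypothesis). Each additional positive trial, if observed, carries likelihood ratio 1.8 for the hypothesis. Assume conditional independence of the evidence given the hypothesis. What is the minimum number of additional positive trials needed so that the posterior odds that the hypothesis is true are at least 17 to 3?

Prior odds = 0.021/0.979 = 21/979.
Bayes factor of the evidence already in hand = 2.5.
Odds after that evidence = (21/979) × 2.5 = 105/1958.
Target odds = 17/3.
Need 1.8ⁿ ≥ 17/3 ÷ (105/1958) = 33286/315.
1.8⁷ = 4782969/78125 falls short of 33286/315 but 1.8⁸ = 43046721/390625 reaches it, so n = 8.

8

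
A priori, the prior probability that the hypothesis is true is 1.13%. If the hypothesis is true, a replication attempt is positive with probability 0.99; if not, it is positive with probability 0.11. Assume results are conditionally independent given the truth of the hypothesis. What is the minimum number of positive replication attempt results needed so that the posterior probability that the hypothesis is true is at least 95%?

Prior odds = 0.0113/0.9887 = 113/9887.
Likelihood ratio of a positive = 0.99/0.11 = 9.
Target posterior odds = 0.95/0.05 = 19.
Require 9ⁿ ≥ 19 ÷ (113/9887) = 187853/113.
9³ = 729 falls short of 187853/113 but 9⁴ = 6561 reaches it, so n = 4.

4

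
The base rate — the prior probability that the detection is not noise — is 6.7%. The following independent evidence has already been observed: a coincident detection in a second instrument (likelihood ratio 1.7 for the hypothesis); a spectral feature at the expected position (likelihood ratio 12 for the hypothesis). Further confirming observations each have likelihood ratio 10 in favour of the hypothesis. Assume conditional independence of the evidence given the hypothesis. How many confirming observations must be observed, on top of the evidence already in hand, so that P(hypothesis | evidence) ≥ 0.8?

Prior odds = 0.067/0.933 = 67/933.
Combined Bayes factor of the evidence already in hand = 1.7 × 12 = 20.4.
Odds after that evidence = (67/933) × 20.4 = 2278/1555.
Target odds = 0.8/0.2 = 4.
Need 10ⁿ ≥ 4 ÷ (2278/1555) = 3110/1139.
10¹ = 10, which meets the required 3110/1139; so n = 1.

1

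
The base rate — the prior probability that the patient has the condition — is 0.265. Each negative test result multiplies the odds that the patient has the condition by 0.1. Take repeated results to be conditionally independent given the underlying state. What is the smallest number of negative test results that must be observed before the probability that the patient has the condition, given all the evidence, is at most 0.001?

Prior odds = 0.265/0.735 = 53/147.
Likelihood ratio per negative test result = 0.1.
Target posterior odds = 0.001/0.999 = 1/999.
Need (53/147) × 0.1ⁿ ≤ 1/999, i.e. 0.1ⁿ ≤ 49/17649.
0.1² = 0.01 is still above 49/17649 but 0.1³ = 0.001 is at or below it, so n = 3.

3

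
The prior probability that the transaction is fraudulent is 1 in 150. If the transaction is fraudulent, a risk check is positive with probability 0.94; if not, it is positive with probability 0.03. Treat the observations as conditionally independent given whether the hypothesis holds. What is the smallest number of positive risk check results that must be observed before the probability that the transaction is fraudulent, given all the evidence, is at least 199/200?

Prior odds: (1/150) ÷ (149/150) = 1/149.
Likelihood ratio of a positive = 0.94/0.03 = 94/3.
Target posterior odds = 0.995/0.005 = 199.
Require (94/3)ⁿ ≥ 199 ÷ (1/149) = 29651.
(94/3)² = 8836/9 falls short of 29651 but (94/3)³ = 830584/27 reaches it, so n = 3.

3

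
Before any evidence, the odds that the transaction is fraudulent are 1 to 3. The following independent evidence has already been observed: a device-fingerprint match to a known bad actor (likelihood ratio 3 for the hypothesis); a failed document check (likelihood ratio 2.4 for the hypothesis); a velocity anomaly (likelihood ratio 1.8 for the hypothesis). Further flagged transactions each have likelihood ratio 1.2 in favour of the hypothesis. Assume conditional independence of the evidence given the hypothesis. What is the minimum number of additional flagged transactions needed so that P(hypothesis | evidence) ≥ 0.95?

9

Prior odds = 1/3.
Combined Bayes factor of the evidence already in hand = 3 × 2.4 × 1.8 = 12.96.
Odds after that evidence = (1/3) × 12.96 = 4.32.
Target odds = 0.95/0.05 = 19.
Need 1.2ⁿ ≥ 19 ÷ 4.32 = 475/108.
1.2⁸ = 1679616/390625 falls short of 475/108 but 1.2⁹ = 10077696/1953125 reaches it, so n = 9.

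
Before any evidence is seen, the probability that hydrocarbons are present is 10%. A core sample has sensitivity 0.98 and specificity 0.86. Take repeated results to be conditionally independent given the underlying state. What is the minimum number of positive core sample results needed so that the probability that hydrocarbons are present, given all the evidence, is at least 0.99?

4

Prior odds = 0.1/0.9 = 1/9.
False-positive rate = 1 − 0.86 = 0.14; likelihood ratio of a positive = 0.98/0.14 = 7.
Target posterior odds = 0.99/0.01 = 99.
Need (1/9) × 7ⁿ ≥ 99, i.e. 7ⁿ ≥ 891.
7³ = 343 falls short of 891 but 7⁴ = 2401 reaches it, so n = 4.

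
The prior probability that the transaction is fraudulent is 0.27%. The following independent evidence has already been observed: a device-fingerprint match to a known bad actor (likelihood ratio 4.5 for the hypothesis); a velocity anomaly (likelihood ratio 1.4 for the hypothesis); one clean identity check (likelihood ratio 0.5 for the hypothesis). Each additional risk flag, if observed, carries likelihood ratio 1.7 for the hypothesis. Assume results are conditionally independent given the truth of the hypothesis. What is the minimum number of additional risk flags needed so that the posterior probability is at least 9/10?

Prior odds = 0.0027/0.9973 = 27/9973.
Combined Bayes factor of the evidence already in hand = 4.5 × 1.4 × 0.5 = 3.15.
Odds after that evidence = (27/9973) × 3.15 = 1701/199460.
Target odds = 0.9/0.1 = 9.
Need 1.7ⁿ ≥ 9 ÷ (1701/199460) = 199460/189.
1.7¹³ ≈990.458 falls short of 199460/189 but 1.7¹⁴ ≈1683.78 reaches it, so n = 14.

14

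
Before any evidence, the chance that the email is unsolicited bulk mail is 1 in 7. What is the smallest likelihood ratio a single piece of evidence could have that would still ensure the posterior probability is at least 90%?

54

Prior odds = (1/7)/(6/7) = 1/6.
Target odds = 0.9/0.1 = 9.
Required Bayes factor = 9 ÷ (1/6) = 54.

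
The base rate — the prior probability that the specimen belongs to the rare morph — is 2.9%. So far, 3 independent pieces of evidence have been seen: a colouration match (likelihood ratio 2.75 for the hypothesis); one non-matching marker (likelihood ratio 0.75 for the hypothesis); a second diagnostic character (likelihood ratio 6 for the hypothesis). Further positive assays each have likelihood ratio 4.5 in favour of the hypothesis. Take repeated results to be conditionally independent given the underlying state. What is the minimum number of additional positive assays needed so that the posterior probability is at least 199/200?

Prior odds = 0.029/0.971 = 29/971.
Combined Bayes factor of the evidence already in hand = 2.75 × 0.75 × 6 = 12.375.
Odds after that evidence = (29/971) × 12.375 = 2871/7768.
Target odds = 0.995/0.005 = 199.
Need 4.5ⁿ ≥ 199 ÷ (2871/7768) = 1545832/2871.
4.5⁴ = 410.0625 falls short of 1545832/2871 but 4.5⁵ = 1845.28125 reaches it, so n = 5.

5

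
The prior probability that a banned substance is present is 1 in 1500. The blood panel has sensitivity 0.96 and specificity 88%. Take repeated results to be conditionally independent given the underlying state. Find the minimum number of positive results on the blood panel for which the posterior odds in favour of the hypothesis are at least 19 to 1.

Prior odds = (1/1500)/(1499/1500) = 1/1499.
False-positive rate = 1 − 0.88 = 0.12; likelihood ratio of a positive = 0.96/0.12 = 8.
Target odds = 19.
Require 8ⁿ ≥ 19 ÷ (1/1499) = 28481.
8⁴ = 4096 falls short of 28481 but 8⁵ = 32768 reaches it, so n = 5.

5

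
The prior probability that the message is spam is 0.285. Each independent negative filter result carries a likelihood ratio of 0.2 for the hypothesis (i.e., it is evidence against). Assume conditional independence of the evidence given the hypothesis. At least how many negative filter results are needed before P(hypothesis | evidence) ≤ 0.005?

3

Prior odds: 0.285 ÷ 0.715 = 57/143.
Likelihood ratio per negative filter result = 0.2.
Target odds: 0.005 ÷ 0.995 = 1/199.
Require 0.2ⁿ ≤ 1/199 ÷ (57/143) = 143/11343.
0.2² = 0.04 is still above 143/11343 but 0.2³ = 0.008 is at or below it, so n = 3.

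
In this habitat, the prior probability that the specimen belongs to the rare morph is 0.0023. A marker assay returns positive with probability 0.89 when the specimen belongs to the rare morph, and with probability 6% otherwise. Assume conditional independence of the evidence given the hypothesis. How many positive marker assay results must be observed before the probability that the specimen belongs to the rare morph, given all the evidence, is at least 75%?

3

Prior odds: 0.0023 ÷ 0.9977 = 23/9977.
Likelihood ratio of a positive result = 0.89/0.06 = 89/6.
Target odds: 0.75 ÷ 0.25 = 3.
Need (23/9977) × (89/6)ⁿ ≥ 3, i.e. (89/6)ⁿ ≥ 29931/23.
(89/6)² = 7921/36 falls short of 29931/23 but (89/6)³ = 704969/216 reaches it, so n = 3.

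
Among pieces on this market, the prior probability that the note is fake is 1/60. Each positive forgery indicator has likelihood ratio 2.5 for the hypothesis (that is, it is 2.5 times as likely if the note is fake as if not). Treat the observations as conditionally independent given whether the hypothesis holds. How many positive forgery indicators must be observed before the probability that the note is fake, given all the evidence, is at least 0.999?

12

Prior odds = (1/60)/(59/60) = 1/59.
Likelihood ratio per positive forgery indicator = 2.5.
Target posterior odds = 0.999/0.001 = 999.
Need (1/59) × 2.5ⁿ ≥ 999, i.e. 2.5ⁿ ≥ 58941.
2.5¹¹ = 48828125/2048 falls short of 58941 but 2.5¹² = 244140625/4096 reaches it, so n = 12.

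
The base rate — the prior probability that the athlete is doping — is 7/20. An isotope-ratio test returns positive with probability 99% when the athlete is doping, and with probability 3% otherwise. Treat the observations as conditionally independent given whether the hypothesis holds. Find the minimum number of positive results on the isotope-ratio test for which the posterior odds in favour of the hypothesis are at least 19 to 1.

2

Prior odds = 0.35/0.65 = 7/13.
Likelihood ratio of a positive result = 0.99/0.03 = 33.
Target odds = 19.
Require 33ⁿ ≥ 19 ÷ (7/13) = 247/7.
33¹ = 33 falls short of 247/7 but 33² = 1089 reaches it, so n = 2.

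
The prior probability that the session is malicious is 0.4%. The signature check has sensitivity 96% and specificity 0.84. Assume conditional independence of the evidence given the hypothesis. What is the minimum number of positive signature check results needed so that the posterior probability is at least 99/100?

6

Prior odds: 0.004 ÷ 0.996 = 1/249.
False-positive rate = 1 − 0.84 = 0.16; likelihood ratio of a positive = 0.96/0.16 = 6.
Target posterior odds = 0.99/0.01 = 99.
Need (1/249) × 6ⁿ ≥ 99, i.e. 6ⁿ ≥ 24651.
6⁵ = 7776 falls short of 24651 but 6⁶ = 46656 reaches it, so n = 6.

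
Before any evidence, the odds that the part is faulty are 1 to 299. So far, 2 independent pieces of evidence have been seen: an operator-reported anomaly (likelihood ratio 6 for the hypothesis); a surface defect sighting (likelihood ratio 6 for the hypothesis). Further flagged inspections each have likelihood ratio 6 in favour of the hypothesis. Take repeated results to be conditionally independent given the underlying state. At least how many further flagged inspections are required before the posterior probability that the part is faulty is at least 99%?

4

Prior odds = 1/299.
Combined Bayes factor of the evidence already in hand = 6 × 6 = 36.
Odds after that evidence = (1/299) × 36 = 36/299.
Target odds = 0.99/0.01 = 99.
Need 6ⁿ ≥ 99 ÷ (36/299) = 822.25.
6³ = 216 falls short of 822.25 but 6⁴ = 1296 reaches it, so n = 4.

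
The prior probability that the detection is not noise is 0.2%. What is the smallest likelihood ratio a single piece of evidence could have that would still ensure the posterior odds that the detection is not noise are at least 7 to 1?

3493

Prior odds = 0.002/0.998 = 1/499.
Target odds = 7.
Required Bayes factor = 7 ÷ (1/499) = 3493.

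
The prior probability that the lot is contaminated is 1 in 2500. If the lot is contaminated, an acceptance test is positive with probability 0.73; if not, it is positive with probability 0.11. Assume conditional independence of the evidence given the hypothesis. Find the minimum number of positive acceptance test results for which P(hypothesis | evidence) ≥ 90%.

6

Prior odds: 0.0004 ÷ 0.9996 = 1/2499.
Likelihood ratio of a positive = 0.73/0.11 = 73/11.
Target posterior odds = 0.9/0.1 = 9.
Need (1/2499) × (73/11)ⁿ ≥ 9, i.e. (73/11)ⁿ ≥ 22491.
(73/11)⁵ ≈12872.1 falls short of 22491 but (73/11)⁶ ≈85424.2 reaches it, so n = 6.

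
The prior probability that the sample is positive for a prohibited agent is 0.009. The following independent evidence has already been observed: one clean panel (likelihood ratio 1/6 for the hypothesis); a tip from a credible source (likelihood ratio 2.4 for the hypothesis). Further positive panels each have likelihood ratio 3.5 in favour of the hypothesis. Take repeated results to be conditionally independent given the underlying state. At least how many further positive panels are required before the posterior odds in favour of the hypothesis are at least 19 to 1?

7

Prior odds = 0.009/0.991 = 9/991.
Combined Bayes factor of the evidence already in hand = (1/6) × 2.4 = 0.4.
Odds after that evidence = (9/991) × 0.4 = 18/4955.
Target odds = 19.
Need 3.5ⁿ ≥ 19 ÷ (18/4955) = 94145/18.
3.5⁶ = 1838.265625 falls short of 94145/18 but 3.5⁷ = 823543/128 reaches it, so n = 7.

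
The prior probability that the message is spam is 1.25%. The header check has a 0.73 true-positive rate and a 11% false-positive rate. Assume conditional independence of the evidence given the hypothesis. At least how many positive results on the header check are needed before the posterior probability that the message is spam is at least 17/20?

4

Prior odds: 0.0125 ÷ 0.9875 = 1/79.
Likelihood ratio of a positive result = 0.73/0.11 = 73/11.
Target odds: 0.85 ÷ 0.15 = 17/3.
Need (1/79) × (73/11)ⁿ ≥ 17/3, i.e. (73/11)ⁿ ≥ 1343/3.
(73/11)³ = 389017/1331 falls short of 1343/3 but (73/11)⁴ = 28398241/14641 reaches it, so n = 4.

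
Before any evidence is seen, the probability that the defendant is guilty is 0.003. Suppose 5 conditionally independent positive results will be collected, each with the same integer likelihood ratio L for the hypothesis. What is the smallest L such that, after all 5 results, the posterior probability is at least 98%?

Prior odds = 0.003/0.997 = 3/997.
Target odds = 0.98/0.02 = 49.
Need L⁵ ≥ 49 ÷ (3/997) = 48853/3.
6⁵ = 7776 < 48853/3 ≤ 16807 = 7⁵, so L = 7.

7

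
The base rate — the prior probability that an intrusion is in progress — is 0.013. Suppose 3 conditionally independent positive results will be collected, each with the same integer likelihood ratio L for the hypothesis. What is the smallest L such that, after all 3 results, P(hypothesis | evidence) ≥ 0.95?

Prior odds = 0.013/0.987 = 13/987.
Target odds = 0.95/0.05 = 19.
Need L³ ≥ 19 ÷ (13/987) = 18753/13.
11³ = 1331 < 18753/13 ≤ 1728 = 12³, so L = 12.

12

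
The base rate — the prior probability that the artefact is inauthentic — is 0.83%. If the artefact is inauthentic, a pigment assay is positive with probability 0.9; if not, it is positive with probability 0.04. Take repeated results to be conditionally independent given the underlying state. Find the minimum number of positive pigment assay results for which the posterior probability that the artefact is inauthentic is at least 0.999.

Prior odds = 0.0083/0.9917 = 83/9917.
Likelihood ratio of a positive = 0.9/0.04 = 22.5.
Target odds: 0.999 ÷ 0.001 = 999.
Need (83/9917) × 22.5ⁿ ≥ 999, i.e. 22.5ⁿ ≥ 9907083/83.
22.5³ = 11390.625 falls short of 9907083/83 but 22.5⁴ = 256289.0625 reaches it, so n = 4.

4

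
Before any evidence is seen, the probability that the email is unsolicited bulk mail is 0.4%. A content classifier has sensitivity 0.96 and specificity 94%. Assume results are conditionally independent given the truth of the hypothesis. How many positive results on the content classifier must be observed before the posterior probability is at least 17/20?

Prior odds = 0.004/0.996 = 1/249.
False-positive rate = 1 − 0.94 = 0.06; likelihood ratio of a positive = 0.96/0.06 = 16.
Target odds: 0.85 ÷ 0.15 = 17/3.
Require 16ⁿ ≥ 17/3 ÷ (1/249) = 1411.
16² = 256 falls short of 1411 but 16³ = 4096 reaches it, so n = 3.

3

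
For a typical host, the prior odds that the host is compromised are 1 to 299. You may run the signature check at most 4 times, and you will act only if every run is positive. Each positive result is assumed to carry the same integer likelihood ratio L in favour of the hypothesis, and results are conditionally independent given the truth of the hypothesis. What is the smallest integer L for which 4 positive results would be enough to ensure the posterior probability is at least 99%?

Prior odds = 1/299.
Target odds = 0.99/0.01 = 99.
Need L⁴ ≥ 99 ÷ (1/299) = 29601.
13⁴ = 28561 < 29601 ≤ 38416 = 14⁴, so L = 14.

14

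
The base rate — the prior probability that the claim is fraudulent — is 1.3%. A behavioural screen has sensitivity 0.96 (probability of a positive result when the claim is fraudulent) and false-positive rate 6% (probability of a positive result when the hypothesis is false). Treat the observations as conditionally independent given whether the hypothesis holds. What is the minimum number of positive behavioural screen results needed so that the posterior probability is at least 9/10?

3

Prior odds = 0.013/0.987 = 13/987.
Likelihood ratio of a positive result = 0.96/0.06 = 16.
Target odds: 0.9 ÷ 0.1 = 9.
Require 16ⁿ ≥ 9 ÷ (13/987) = 8883/13.
16² = 256 falls short of 8883/13 but 16³ = 4096 reaches it, so n = 3.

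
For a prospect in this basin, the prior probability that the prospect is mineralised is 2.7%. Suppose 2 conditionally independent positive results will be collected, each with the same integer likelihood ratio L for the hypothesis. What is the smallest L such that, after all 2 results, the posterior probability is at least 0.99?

Prior odds = 0.027/0.973 = 27/973.
Target odds = 0.99/0.01 = 99.
Need L² ≥ 99 ÷ (27/973) = 10703/3.
59² = 3481 < 10703/3 ≤ 3600 = 60², so L = 60.

60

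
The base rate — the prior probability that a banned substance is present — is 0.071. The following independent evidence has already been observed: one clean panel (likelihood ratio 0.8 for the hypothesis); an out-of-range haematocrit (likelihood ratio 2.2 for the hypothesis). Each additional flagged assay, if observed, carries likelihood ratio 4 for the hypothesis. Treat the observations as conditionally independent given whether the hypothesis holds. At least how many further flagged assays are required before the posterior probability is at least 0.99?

Prior odds = 0.071/0.929 = 71/929.
Combined Bayes factor of the evidence already in hand = 0.8 × 2.2 = 1.76.
Odds after that evidence = (71/929) × 1.76 = 3124/23225.
Target odds = 0.99/0.01 = 99.
Need 4ⁿ ≥ 99 ÷ (3124/23225) = 209025/284.
4⁴ = 256 falls short of 209025/284 but 4⁵ = 1024 reaches it, so n = 5.

5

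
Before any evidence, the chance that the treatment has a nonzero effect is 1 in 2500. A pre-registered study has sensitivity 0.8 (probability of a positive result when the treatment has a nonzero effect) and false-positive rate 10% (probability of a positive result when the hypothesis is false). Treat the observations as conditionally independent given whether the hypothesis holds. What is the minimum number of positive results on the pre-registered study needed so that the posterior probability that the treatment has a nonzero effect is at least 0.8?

Prior odds = 0.0004/0.9996 = 1/2499.
Likelihood ratio of a positive result = 0.8/0.1 = 8.
Target posterior odds = 0.8/0.2 = 4.
Need (1/2499) × 8ⁿ ≥ 4, i.e. 8ⁿ ≥ 9996.
8⁴ = 4096 falls short of 9996 but 8⁵ = 32768 reaches it, so n = 5.

5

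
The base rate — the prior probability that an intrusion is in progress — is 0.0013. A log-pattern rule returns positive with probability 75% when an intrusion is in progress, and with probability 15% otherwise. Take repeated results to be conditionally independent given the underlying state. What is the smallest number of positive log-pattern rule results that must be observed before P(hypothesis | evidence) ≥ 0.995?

Prior odds: 0.0013 ÷ 0.9987 = 13/9987.
Likelihood ratio of a positive result = 0.75/0.15 = 5.
Target posterior odds = 0.995/0.005 = 199.
Need (13/9987) × 5ⁿ ≥ 199, i.e. 5ⁿ ≥ 1987413/13.
5⁷ = 78125 falls short of 1987413/13 but 5⁸ = 390625 reaches it, so n = 8.

8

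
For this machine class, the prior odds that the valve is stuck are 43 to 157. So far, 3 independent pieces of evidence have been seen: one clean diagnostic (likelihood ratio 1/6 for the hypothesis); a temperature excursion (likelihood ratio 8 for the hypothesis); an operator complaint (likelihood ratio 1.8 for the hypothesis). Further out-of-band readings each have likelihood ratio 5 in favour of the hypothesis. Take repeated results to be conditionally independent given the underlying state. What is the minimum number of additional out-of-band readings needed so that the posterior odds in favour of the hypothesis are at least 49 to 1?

Prior odds = 43/157.
Combined Bayes factor of the evidence already in hand = (1/6) × 8 × 1.8 = 2.4.
Odds after that evidence = (43/157) × 2.4 = 516/785.
Target odds = 49.
Need 5ⁿ ≥ 49 ÷ (516/785) = 38465/516.
5² = 25 falls short of 38465/516 but 5³ = 125 reaches it, so n = 3.

3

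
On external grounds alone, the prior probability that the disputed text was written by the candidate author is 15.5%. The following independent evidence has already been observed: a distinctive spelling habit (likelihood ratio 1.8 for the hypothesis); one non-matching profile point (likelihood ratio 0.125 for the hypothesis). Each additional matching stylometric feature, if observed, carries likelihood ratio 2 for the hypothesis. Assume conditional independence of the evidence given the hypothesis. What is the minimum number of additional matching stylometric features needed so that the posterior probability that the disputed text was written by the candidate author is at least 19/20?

Prior odds = 0.155/0.845 = 31/169.
Combined Bayes factor of the evidence already in hand = 1.8 × 0.125 = 0.225.
Odds after that evidence = (31/169) × 0.225 = 279/6760.
Target odds = 0.95/0.05 = 19.
Need 2ⁿ ≥ 19 ÷ (279/6760) = 128440/279.
2⁸ = 256 falls short of 128440/279 but 2⁹ = 512 reaches it, so n = 9.

9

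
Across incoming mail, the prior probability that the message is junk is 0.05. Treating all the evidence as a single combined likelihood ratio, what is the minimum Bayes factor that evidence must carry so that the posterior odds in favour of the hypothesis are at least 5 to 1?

95

Prior odds = 0.05/0.95 = 1/19.
Target odds = 5.
Required Bayes factor = 5 ÷ (1/19) = 95.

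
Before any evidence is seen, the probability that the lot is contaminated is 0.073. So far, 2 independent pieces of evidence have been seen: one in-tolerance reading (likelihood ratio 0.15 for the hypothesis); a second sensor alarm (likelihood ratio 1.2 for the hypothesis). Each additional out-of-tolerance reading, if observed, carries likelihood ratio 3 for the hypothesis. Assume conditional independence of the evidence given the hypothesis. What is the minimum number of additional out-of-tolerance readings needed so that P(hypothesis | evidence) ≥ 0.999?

Prior odds = 0.073/0.927 = 73/927.
Combined Bayes factor of the evidence already in hand = 0.15 × 1.2 = 0.18.
Odds after that evidence = (73/927) × 0.18 = 73/5150.
Target odds = 0.999/0.001 = 999.
Need 3ⁿ ≥ 999 ÷ (73/5150) = 5144850/73.
3¹⁰ = 59049 falls short of 5144850/73 but 3¹¹ = 177147 reaches it, so n = 11.

11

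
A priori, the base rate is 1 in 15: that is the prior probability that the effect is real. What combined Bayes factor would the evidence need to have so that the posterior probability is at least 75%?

Prior odds = (1/15)/(14/15) = 1/14.
Target odds = 0.75/0.25 = 3.
Required Bayes factor = 3 ÷ (1/14) = 42.

42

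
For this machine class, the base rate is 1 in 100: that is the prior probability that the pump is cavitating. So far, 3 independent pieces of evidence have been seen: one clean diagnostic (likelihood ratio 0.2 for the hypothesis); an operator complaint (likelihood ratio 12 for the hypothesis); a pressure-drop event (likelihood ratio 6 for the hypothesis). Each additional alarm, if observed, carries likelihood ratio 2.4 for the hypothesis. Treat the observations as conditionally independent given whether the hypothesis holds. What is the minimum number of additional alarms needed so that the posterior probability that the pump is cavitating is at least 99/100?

Prior odds = 0.01/0.99 = 1/99.
Combined Bayes factor of the evidence already in hand = 0.2 × 12 × 6 = 14.4.
Odds after that evidence = (1/99) × 14.4 = 8/55.
Target odds = 0.99/0.01 = 99.
Need 2.4ⁿ ≥ 99 ÷ (8/55) = 680.625.
2.4⁷ = 35831808/78125 falls short of 680.625 but 2.4⁸ = 429981696/390625 reaches it, so n = 8.

8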